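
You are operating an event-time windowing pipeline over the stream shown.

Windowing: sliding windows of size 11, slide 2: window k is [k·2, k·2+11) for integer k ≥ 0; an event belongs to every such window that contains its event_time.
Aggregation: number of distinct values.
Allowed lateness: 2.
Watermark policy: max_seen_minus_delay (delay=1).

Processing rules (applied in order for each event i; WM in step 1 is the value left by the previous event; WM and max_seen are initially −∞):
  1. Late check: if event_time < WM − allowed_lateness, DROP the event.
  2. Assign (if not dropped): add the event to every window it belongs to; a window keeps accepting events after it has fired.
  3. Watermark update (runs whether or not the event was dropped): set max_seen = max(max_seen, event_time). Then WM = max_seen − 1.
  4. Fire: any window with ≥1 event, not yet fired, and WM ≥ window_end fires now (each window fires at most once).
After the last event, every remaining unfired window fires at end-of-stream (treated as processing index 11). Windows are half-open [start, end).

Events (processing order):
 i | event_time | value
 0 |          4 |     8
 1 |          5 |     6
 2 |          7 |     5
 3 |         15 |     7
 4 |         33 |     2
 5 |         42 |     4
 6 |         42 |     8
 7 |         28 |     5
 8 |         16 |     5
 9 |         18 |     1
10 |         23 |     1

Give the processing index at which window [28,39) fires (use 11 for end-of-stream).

i=0 t=4 v=8: → [4,15),[2,13),[0,11); WM=3
i=1 t=5 v=6: → [4,15),[2,13),[0,11); WM=4
i=2 t=7 v=5: → [6,17),[4,15),[2,13),[0,11); WM=6
i=3 t=15 v=7: → [14,25),[12,23),[10,21),[8,19),[6,17); WM=14; [0,11) fires=3 [2,13) fires=3
i=4 t=33 v=2: → [32,43),[30,41),[28,39),[26,37),[24,35); WM=32; [4,15) fires=3 [6,17) fires=2 [8,19) fires=1 [10,21) fires=1 [12,23) fires=1 [14,25) fires=1
i=5 t=42 v=4: → [42,53),[40,51),[38,49),[36,47),[34,45),[32,43); WM=41; [24,35) fires=1 [26,37) fires=1 [28,39) fires=1 [30,41) fires=1
i=6 t=42 v=8: → [42,53),[40,51),[38,49),[36,47),[34,45),[32,43); WM=41
i=7 t=28 v=5: DROP (t<41-2); WM=41
i=8 t=16 v=5: DROP (t<41-2); WM=41
i=9 t=18 v=1: DROP (t<41-2); WM=41
i=10 t=23 v=1: DROP (t<41-2); WM=41

5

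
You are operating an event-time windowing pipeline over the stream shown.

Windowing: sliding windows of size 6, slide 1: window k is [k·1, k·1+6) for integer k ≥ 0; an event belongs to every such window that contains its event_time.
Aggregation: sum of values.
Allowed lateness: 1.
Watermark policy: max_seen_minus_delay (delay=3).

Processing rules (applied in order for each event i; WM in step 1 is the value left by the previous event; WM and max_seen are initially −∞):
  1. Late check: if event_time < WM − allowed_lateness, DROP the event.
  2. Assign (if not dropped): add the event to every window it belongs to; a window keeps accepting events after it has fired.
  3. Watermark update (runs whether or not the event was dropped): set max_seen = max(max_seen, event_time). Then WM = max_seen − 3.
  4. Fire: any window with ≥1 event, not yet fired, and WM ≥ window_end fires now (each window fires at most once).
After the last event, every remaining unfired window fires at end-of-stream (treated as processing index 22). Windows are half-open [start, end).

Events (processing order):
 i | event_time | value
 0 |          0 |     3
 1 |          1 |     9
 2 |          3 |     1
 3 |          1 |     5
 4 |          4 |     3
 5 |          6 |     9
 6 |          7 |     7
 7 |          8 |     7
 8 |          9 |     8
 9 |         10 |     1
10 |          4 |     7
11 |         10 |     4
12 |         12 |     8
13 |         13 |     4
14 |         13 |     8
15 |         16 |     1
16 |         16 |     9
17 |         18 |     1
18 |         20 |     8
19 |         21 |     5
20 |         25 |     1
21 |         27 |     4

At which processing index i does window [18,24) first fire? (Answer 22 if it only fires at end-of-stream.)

i=0 t=0 v=3: → [0,6); WM=-3
i=1 t=1 v=9: → [1,7),[0,6); WM=-2
i=2 t=3 v=1: → [3,9),[2,8),[1,7),[0,6); WM=0
i=3 t=1 v=5: → [1,7),[0,6); WM=0
i=4 t=4 v=3: → [4,10),[3,9),[2,8),[1,7),[0,6); WM=1
i=5 t=6 v=9: → [6,12),[5,11),[4,10),[3,9),[2,8),[1,7); WM=3
i=6 t=7 v=7: → [7,13),[6,12),[5,11),[4,10),[3,9),[2,8); WM=4
i=7 t=8 v=7: → [8,14),[7,13),[6,12),[5,11),[4,10),[3,9); WM=5
i=8 t=9 v=8: → [9,15),[8,14),[7,13),[6,12),[5,11),[4,10); WM=6; [0,6) fires=21
i=9 t=10 v=1: → [10,16),[9,15),[8,14),[7,13),[6,12),[5,11); WM=7; [1,7) fires=27
i=10 t=4 v=7: DROP (t<7-1); WM=7
i=11 t=10 v=4: → [10,16),[9,15),[8,14),[7,13),[6,12),[5,11); WM=7
i=12 t=12 v=8: → [12,18),[11,17),[10,16),[9,15),[8,14),[7,13); WM=9; [2,8) fires=20 [3,9) fires=27
i=13 t=13 v=4: → [13,19),[12,18),[11,17),[10,16),[9,15),[8,14); WM=10; [4,10) fires=34
i=14 t=13 v=8: → [13,19),[12,18),[11,17),[10,16),[9,15),[8,14); WM=10
i=15 t=16 v=1: → [16,22),[15,21),[14,20),[13,19),[12,18),[11,17); WM=13; [5,11) fires=36 [6,12) fires=36 [7,13) fires=35
i=16 t=16 v=9: → [16,22),[15,21),[14,20),[13,19),[12,18),[11,17); WM=13
i=17 t=18 v=1: → [18,24),[17,23),[16,22),[15,21),[14,20),[13,19); WM=15; [8,14) fires=40 [9,15) fires=33
i=18 t=20 v=8: → [20,26),[19,25),[18,24),[17,23),[16,22),[15,21); WM=17; [10,16) fires=25 [11,17) fires=30
i=19 t=21 v=5: → [21,27),[20,26),[19,25),[18,24),[17,23),[16,22); WM=18; [12,18) fires=30
i=20 t=25 v=1: → [25,31),[24,30),[23,29),[22,28),[21,27),[20,26); WM=22; [13,19) fires=23 [14,20) fires=11 [15,21) fires=19 [16,22) fires=24
i=21 t=27 v=4: → [27,33),[26,32),[25,31),[24,30),[23,29),[22,28); WM=24; [17,23) fires=14 [18,24) fires=14

21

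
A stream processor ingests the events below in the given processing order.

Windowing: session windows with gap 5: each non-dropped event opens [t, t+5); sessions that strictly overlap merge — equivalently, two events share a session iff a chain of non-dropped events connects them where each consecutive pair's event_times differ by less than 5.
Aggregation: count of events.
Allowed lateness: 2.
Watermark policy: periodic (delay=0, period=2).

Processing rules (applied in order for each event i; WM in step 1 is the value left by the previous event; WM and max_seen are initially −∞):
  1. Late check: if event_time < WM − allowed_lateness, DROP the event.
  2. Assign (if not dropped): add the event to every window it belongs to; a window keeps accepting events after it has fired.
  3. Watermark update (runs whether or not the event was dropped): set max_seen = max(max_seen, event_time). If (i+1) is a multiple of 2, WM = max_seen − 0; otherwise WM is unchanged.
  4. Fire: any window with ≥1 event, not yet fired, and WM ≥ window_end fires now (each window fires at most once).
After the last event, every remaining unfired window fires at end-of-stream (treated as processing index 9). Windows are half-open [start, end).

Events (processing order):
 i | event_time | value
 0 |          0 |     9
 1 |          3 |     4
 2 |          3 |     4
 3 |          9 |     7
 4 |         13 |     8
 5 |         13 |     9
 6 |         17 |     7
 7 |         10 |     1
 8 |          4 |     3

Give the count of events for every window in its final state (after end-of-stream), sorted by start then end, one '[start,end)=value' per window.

[0,8)=3 [9,22)=4

i=0 t=0 v=9: → [0,5); WM=−∞
i=1 t=3 v=4: → [0,8); WM=3
i=2 t=3 v=4: → [0,8); WM=3
i=3 t=9 v=7: → [9,14); WM=9
i=4 t=13 v=8: → [9,18); WM=9
i=5 t=13 v=9: → [9,18); WM=13
i=6 t=17 v=7: → [9,22); WM=13
i=7 t=10 v=1: DROP (t<13-2); WM=17
i=8 t=4 v=3: DROP (t<17-2); WM=17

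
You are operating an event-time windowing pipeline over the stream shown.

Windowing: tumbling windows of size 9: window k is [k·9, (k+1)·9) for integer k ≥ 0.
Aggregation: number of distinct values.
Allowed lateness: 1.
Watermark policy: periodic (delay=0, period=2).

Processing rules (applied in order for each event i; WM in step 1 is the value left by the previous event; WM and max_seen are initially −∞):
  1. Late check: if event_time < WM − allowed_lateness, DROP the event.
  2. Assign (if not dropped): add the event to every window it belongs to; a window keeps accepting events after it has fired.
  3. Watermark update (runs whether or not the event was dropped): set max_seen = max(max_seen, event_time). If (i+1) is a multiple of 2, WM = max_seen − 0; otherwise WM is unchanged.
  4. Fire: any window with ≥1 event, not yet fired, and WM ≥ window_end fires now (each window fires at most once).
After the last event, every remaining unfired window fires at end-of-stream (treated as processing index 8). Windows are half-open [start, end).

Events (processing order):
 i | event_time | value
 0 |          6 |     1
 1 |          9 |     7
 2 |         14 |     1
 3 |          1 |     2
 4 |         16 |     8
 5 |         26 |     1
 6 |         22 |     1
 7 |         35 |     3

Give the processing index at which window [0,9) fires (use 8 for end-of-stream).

i=0 t=6 v=1: → [0,9); WM=−∞
i=1 t=9 v=7: → [9,18); WM=9; [0,9) fires=1
i=2 t=14 v=1: → [9,18); WM=9
i=3 t=1 v=2: DROP (t<9-1); WM=14
i=4 t=16 v=8: → [9,18); WM=14
i=5 t=26 v=1: → [18,27); WM=26; [9,18) fires=3
i=6 t=22 v=1: DROP (t<26-1); WM=26
i=7 t=35 v=3: → [27,36); WM=35; [18,27) fires=1

1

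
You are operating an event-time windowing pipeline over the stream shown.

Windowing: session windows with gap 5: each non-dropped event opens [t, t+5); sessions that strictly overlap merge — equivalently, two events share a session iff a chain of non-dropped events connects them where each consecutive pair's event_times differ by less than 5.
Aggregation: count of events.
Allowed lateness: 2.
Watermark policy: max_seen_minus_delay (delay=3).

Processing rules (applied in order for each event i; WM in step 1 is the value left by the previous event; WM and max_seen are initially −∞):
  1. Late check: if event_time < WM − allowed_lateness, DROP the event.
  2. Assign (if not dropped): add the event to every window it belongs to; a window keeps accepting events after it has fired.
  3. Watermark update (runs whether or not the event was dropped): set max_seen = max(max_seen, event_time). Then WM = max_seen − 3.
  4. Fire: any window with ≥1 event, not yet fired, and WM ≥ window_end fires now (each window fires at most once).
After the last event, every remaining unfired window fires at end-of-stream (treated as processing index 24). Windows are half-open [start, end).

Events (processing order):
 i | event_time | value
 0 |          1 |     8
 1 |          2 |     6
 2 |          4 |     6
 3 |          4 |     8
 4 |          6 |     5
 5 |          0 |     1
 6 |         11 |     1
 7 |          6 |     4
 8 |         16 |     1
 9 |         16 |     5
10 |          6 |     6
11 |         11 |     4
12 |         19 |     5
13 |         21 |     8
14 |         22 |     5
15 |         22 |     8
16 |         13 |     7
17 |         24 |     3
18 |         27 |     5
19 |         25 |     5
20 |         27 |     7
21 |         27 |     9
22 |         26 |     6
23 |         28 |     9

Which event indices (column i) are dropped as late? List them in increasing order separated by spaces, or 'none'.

i=0 t=1 v=8: → [1,6); WM=-2
i=1 t=2 v=6: → [1,7); WM=-1
i=2 t=4 v=6: → [1,9); WM=1
i=3 t=4 v=8: → [1,9); WM=1
i=4 t=6 v=5: → [1,11); WM=3
i=5 t=0 v=1: DROP (t<3-2); WM=3
i=6 t=11 v=1: → [11,16); WM=8
i=7 t=6 v=4: → [1,11); WM=8
i=8 t=16 v=1: → [16,21); WM=13
i=9 t=16 v=5: → [16,21); WM=13
i=10 t=6 v=6: DROP (t<13-2); WM=13
i=11 t=11 v=4: → [11,16); WM=13
i=12 t=19 v=5: → [16,24); WM=16
i=13 t=21 v=8: → [16,26); WM=18
i=14 t=22 v=5: → [16,27); WM=19
i=15 t=22 v=8: → [16,27); WM=19
i=16 t=13 v=7: DROP (t<19-2); WM=19
i=17 t=24 v=3: → [16,29); WM=21
i=18 t=27 v=5: → [16,32); WM=24
i=19 t=25 v=5: → [16,32); WM=24
i=20 t=27 v=7: → [16,32); WM=24
i=21 t=27 v=9: → [16,32); WM=24
i=22 t=26 v=6: → [16,32); WM=24
i=23 t=28 v=9: → [16,33); WM=25

5 10 16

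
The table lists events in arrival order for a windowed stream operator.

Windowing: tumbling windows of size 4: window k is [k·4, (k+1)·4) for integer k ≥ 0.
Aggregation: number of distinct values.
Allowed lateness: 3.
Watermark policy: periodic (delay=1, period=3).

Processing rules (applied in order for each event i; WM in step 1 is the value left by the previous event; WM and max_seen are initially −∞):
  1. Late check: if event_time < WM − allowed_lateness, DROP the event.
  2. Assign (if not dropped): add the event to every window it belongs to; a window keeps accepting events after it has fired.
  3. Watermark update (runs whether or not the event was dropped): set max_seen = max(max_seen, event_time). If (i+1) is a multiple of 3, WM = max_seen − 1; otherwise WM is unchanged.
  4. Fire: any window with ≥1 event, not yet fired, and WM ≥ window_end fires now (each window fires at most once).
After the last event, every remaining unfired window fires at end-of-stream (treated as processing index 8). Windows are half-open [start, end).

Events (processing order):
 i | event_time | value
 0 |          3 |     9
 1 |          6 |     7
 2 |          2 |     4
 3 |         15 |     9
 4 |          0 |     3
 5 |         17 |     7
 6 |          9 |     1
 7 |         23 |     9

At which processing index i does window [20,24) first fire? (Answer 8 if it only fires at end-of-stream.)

i=0 t=3 v=9: → [0,4); WM=−∞
i=1 t=6 v=7: → [4,8); WM=−∞
i=2 t=2 v=4: → [0,4); WM=5; [0,4) fires=2
i=3 t=15 v=9: → [12,16); WM=5
i=4 t=0 v=3: DROP (t<5-3); WM=5
i=5 t=17 v=7: → [16,20); WM=16; [4,8) fires=1 [12,16) fires=1
i=6 t=9 v=1: DROP (t<16-3); WM=16
i=7 t=23 v=9: → [20,24); WM=16

8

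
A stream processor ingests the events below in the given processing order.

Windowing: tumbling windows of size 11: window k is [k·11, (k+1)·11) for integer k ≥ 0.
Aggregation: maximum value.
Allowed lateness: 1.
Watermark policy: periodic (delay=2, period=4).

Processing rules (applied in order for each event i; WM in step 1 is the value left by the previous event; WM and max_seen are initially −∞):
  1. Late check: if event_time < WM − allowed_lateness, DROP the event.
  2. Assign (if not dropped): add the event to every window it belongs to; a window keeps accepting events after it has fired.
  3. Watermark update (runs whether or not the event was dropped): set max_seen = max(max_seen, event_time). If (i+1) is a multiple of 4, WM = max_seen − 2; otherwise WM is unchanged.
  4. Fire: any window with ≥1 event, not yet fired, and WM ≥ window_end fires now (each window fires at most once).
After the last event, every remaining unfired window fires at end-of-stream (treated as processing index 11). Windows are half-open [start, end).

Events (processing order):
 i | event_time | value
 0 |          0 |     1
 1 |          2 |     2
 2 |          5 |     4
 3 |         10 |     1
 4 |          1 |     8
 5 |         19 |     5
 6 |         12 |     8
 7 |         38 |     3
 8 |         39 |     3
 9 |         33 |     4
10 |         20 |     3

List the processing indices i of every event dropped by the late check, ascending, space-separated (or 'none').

i=0 t=0 v=1: → [0,11); WM=−∞
i=1 t=2 v=2: → [0,11); WM=−∞
i=2 t=5 v=4: → [0,11); WM=−∞
i=3 t=10 v=1: → [0,11); WM=8
i=4 t=1 v=8: DROP (t<8-1); WM=8
i=5 t=19 v=5: → [11,22); WM=8
i=6 t=12 v=8: → [11,22); WM=8
i=7 t=38 v=3: → [33,44); WM=36; [0,11) fires=4 [11,22) fires=8
i=8 t=39 v=3: → [33,44); WM=36
i=9 t=33 v=4: DROP (t<36-1); WM=36
i=10 t=20 v=3: DROP (t<36-1); WM=36

4 9 10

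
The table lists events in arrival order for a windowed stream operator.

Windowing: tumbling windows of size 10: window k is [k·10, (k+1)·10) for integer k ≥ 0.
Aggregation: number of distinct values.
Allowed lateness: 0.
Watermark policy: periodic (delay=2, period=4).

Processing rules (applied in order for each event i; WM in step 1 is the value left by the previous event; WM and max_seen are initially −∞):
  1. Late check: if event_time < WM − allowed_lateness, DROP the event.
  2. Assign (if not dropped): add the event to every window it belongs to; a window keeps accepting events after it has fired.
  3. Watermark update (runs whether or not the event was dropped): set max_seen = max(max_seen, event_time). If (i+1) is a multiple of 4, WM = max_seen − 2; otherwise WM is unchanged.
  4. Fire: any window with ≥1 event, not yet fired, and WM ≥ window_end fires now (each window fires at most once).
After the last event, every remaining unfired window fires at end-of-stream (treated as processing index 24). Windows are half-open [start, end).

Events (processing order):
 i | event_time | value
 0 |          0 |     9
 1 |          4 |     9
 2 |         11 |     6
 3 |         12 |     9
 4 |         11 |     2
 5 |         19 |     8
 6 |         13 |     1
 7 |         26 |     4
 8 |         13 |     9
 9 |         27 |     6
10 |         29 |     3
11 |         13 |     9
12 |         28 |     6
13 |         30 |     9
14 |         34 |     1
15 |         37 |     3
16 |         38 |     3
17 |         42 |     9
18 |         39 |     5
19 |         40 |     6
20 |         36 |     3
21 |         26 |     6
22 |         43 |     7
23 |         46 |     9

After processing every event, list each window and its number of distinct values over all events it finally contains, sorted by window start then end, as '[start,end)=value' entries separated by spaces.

i=0 t=0 v=9: → [0,10); WM=−∞
i=1 t=4 v=9: → [0,10); WM=−∞
i=2 t=11 v=6: → [10,20); WM=−∞
i=3 t=12 v=9: → [10,20); WM=10; [0,10) fires=1
i=4 t=11 v=2: → [10,20); WM=10
i=5 t=19 v=8: → [10,20); WM=10
i=6 t=13 v=1: → [10,20); WM=10
i=7 t=26 v=4: → [20,30); WM=24; [10,20) fires=5
i=8 t=13 v=9: DROP (t<24-0); WM=24
i=9 t=27 v=6: → [20,30); WM=24
i=10 t=29 v=3: → [20,30); WM=24
i=11 t=13 v=9: DROP (t<24-0); WM=27
i=12 t=28 v=6: → [20,30); WM=27
i=13 t=30 v=9: → [30,40); WM=27
i=14 t=34 v=1: → [30,40); WM=27
i=15 t=37 v=3: → [30,40); WM=35; [20,30) fires=3
i=16 t=38 v=3: → [30,40); WM=35
i=17 t=42 v=9: → [40,50); WM=35
i=18 t=39 v=5: → [30,40); WM=35
i=19 t=40 v=6: → [40,50); WM=40; [30,40) fires=4
i=20 t=36 v=3: DROP (t<40-0); WM=40
i=21 t=26 v=6: DROP (t<40-0); WM=40
i=22 t=43 v=7: → [40,50); WM=40
i=23 t=46 v=9: → [40,50); WM=44

[0,10)=1 [10,20)=5 [20,30)=3 [30,40)=4 [40,50)=3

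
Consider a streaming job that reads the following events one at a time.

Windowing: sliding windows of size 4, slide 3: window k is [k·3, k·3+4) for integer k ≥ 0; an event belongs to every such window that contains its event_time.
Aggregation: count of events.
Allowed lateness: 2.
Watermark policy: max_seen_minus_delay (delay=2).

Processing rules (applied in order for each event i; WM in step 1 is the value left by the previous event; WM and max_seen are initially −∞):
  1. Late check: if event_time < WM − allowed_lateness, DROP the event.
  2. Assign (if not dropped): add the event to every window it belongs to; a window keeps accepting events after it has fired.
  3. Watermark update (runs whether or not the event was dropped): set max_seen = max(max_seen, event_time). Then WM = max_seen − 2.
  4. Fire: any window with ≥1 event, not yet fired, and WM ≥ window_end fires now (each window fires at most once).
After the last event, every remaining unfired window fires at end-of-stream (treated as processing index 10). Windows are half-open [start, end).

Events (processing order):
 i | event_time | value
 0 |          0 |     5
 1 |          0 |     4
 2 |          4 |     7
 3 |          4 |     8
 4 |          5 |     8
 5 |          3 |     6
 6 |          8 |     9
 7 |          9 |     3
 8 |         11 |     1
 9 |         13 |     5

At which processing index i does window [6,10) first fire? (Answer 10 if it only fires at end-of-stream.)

i=0 t=0 v=5: → [0,4); WM=-2
i=1 t=0 v=4: → [0,4); WM=-2
i=2 t=4 v=7: → [3,7); WM=2
i=3 t=4 v=8: → [3,7); WM=2
i=4 t=5 v=8: → [3,7); WM=3
i=5 t=3 v=6: → [3,7),[0,4); WM=3
i=6 t=8 v=9: → [6,10); WM=6; [0,4) fires=3
i=7 t=9 v=3: → [9,13),[6,10); WM=7; [3,7) fires=4
i=8 t=11 v=1: → [9,13); WM=9
i=9 t=13 v=5: → [12,16); WM=11; [6,10) fires=2

9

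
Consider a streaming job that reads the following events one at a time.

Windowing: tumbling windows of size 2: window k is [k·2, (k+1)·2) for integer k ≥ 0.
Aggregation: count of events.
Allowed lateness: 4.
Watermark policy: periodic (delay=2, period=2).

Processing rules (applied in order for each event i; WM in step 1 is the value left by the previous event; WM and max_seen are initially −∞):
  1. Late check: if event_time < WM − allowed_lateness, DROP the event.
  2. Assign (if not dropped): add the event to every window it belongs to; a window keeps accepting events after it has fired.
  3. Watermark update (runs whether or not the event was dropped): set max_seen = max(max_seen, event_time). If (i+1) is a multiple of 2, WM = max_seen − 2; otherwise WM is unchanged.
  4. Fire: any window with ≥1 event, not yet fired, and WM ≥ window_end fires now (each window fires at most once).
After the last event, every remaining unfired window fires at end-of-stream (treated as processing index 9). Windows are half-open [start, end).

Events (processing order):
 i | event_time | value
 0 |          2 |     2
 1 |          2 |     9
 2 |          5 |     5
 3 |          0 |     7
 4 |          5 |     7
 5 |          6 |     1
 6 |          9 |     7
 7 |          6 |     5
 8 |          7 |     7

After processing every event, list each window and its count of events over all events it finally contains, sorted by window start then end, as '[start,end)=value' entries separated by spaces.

i=0 t=2 v=2: → [2,4); WM=−∞
i=1 t=2 v=9: → [2,4); WM=0
i=2 t=5 v=5: → [4,6); WM=0
i=3 t=0 v=7: → [0,2); WM=3; [0,2) fires=1
i=4 t=5 v=7: → [4,6); WM=3
i=5 t=6 v=1: → [6,8); WM=4; [2,4) fires=2
i=6 t=9 v=7: → [8,10); WM=4
i=7 t=6 v=5: → [6,8); WM=7; [4,6) fires=2
i=8 t=7 v=7: → [6,8); WM=7

[0,2)=1 [2,4)=2 [4,6)=2 [6,8)=3 [8,10)=1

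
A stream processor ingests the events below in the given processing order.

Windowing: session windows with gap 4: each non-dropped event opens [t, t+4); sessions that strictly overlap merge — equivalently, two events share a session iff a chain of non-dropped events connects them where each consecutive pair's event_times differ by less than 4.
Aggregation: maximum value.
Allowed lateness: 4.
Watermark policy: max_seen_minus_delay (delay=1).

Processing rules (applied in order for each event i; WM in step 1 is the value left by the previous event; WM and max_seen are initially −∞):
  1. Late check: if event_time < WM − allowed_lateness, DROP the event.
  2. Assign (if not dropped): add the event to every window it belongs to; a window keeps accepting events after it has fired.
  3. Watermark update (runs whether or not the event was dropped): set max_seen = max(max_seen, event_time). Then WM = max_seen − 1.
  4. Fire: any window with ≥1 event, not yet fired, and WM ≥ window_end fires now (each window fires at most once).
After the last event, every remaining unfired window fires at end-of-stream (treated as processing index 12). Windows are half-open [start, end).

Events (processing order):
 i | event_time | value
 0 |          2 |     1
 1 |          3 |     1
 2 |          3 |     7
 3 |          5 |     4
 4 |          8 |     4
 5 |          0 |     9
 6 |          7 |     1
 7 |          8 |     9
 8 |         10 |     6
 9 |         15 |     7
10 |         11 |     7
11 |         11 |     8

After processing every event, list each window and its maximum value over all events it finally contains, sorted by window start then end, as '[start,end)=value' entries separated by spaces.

i=0 t=2 v=1: → [2,6); WM=1
i=1 t=3 v=1: → [2,7); WM=2
i=2 t=3 v=7: → [2,7); WM=2
i=3 t=5 v=4: → [2,9); WM=4
i=4 t=8 v=4: → [2,12); WM=7
i=5 t=0 v=9: DROP (t<7-4); WM=7
i=6 t=7 v=1: → [2,12); WM=7
i=7 t=8 v=9: → [2,12); WM=7
i=8 t=10 v=6: → [2,14); WM=9
i=9 t=15 v=7: → [15,19); WM=14
i=10 t=11 v=7: → [2,15); WM=14
i=11 t=11 v=8: → [2,15); WM=14

[2,15)=9 [15,19)=7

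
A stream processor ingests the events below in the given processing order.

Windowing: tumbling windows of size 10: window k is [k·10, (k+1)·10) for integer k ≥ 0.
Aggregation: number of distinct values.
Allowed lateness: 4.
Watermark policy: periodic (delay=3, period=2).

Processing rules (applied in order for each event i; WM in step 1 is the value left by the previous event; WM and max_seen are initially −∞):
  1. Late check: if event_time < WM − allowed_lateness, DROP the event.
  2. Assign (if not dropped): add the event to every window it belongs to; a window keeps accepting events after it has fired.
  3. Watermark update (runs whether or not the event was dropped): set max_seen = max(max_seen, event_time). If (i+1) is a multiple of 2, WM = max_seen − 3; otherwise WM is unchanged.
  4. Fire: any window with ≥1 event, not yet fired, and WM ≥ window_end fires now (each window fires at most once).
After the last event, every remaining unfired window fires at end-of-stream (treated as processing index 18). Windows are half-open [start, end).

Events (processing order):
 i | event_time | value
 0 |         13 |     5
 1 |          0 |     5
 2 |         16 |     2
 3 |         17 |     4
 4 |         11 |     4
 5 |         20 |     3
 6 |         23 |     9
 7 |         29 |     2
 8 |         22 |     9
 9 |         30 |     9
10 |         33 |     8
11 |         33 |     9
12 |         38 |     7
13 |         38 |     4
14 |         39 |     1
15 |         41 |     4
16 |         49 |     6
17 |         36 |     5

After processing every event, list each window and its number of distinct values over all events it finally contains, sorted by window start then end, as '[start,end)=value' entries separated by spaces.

i=0 t=13 v=5: → [10,20); WM=−∞
i=1 t=0 v=5: → [0,10); WM=10; [0,10) fires=1
i=2 t=16 v=2: → [10,20); WM=10
i=3 t=17 v=4: → [10,20); WM=14
i=4 t=11 v=4: → [10,20); WM=14
i=5 t=20 v=3: → [20,30); WM=17
i=6 t=23 v=9: → [20,30); WM=17
i=7 t=29 v=2: → [20,30); WM=26; [10,20) fires=3
i=8 t=22 v=9: → [20,30); WM=26
i=9 t=30 v=9: → [30,40); WM=27
i=10 t=33 v=8: → [30,40); WM=27
i=11 t=33 v=9: → [30,40); WM=30; [20,30) fires=3
i=12 t=38 v=7: → [30,40); WM=30
i=13 t=38 v=4: → [30,40); WM=35
i=14 t=39 v=1: → [30,40); WM=35
i=15 t=41 v=4: → [40,50); WM=38
i=16 t=49 v=6: → [40,50); WM=38
i=17 t=36 v=5: → [30,40); WM=46; [30,40) fires=6

[0,10)=1 [10,20)=3 [20,30)=3 [30,40)=6 [40,50)=2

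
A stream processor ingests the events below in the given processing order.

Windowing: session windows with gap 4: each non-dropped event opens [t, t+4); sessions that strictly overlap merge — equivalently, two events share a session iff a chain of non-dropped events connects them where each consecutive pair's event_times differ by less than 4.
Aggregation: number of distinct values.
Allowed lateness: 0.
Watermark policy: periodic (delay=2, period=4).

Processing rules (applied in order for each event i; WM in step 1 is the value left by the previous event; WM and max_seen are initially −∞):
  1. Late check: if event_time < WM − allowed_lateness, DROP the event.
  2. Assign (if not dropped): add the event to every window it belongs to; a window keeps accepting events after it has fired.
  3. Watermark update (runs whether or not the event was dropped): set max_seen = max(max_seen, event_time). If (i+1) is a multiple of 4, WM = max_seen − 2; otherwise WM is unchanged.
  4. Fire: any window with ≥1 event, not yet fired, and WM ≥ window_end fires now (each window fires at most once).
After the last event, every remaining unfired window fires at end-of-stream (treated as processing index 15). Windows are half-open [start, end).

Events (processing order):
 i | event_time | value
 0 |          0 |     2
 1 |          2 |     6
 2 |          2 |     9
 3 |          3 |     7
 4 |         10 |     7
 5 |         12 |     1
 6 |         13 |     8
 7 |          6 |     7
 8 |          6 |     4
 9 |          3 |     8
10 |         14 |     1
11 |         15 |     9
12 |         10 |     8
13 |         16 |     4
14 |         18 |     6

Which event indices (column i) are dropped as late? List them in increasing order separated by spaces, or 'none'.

i=0 t=0 v=2: → [0,4); WM=−∞
i=1 t=2 v=6: → [0,6); WM=−∞
i=2 t=2 v=9: → [0,6); WM=−∞
i=3 t=3 v=7: → [0,7); WM=1
i=4 t=10 v=7: → [10,14); WM=1
i=5 t=12 v=1: → [10,16); WM=1
i=6 t=13 v=8: → [10,17); WM=1
i=7 t=6 v=7: → [0,10); WM=11
i=8 t=6 v=4: DROP (t<11-0); WM=11
i=9 t=3 v=8: DROP (t<11-0); WM=11
i=10 t=14 v=1: → [10,18); WM=11
i=11 t=15 v=9: → [10,19); WM=13
i=12 t=10 v=8: DROP (t<13-0); WM=13
i=13 t=16 v=4: → [10,20); WM=13
i=14 t=18 v=6: → [10,22); WM=13

8 9 12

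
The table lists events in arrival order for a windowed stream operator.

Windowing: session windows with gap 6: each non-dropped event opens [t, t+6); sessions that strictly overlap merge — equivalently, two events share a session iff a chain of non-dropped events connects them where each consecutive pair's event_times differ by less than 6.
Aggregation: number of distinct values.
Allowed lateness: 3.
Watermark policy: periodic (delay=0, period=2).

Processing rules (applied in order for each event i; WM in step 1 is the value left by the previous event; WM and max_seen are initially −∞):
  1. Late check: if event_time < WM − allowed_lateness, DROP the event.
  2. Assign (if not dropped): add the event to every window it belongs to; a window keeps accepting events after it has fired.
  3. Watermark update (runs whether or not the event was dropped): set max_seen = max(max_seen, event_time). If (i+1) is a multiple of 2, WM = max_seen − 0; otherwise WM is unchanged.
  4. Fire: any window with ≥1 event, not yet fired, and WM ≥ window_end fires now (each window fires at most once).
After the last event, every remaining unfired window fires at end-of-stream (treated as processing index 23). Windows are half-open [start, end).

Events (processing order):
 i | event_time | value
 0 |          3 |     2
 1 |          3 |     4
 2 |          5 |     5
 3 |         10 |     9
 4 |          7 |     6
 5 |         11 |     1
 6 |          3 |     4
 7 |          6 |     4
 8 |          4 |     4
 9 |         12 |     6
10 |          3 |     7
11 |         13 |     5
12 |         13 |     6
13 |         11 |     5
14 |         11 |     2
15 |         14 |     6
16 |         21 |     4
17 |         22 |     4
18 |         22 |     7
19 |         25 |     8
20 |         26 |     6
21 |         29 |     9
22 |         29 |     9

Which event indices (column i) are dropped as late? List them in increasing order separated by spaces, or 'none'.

6 7 8 10

i=0 t=3 v=2: → [3,9); WM=−∞
i=1 t=3 v=4: → [3,9); WM=3
i=2 t=5 v=5: → [3,11); WM=3
i=3 t=10 v=9: → [3,16); WM=10
i=4 t=7 v=6: → [3,16); WM=10
i=5 t=11 v=1: → [3,17); WM=11
i=6 t=3 v=4: DROP (t<11-3); WM=11
i=7 t=6 v=4: DROP (t<11-3); WM=11
i=8 t=4 v=4: DROP (t<11-3); WM=11
i=9 t=12 v=6: → [3,18); WM=12
i=10 t=3 v=7: DROP (t<12-3); WM=12
i=11 t=13 v=5: → [3,19); WM=13
i=12 t=13 v=6: → [3,19); WM=13
i=13 t=11 v=5: → [3,19); WM=13
i=14 t=11 v=2: → [3,19); WM=13
i=15 t=14 v=6: → [3,20); WM=14
i=16 t=21 v=4: → [21,27); WM=14
i=17 t=22 v=4: → [21,28); WM=22
i=18 t=22 v=7: → [21,28); WM=22
i=19 t=25 v=8: → [21,31); WM=25
i=20 t=26 v=6: → [21,32); WM=25
i=21 t=29 v=9: → [21,35); WM=29
i=22 t=29 v=9: → [21,35); WM=29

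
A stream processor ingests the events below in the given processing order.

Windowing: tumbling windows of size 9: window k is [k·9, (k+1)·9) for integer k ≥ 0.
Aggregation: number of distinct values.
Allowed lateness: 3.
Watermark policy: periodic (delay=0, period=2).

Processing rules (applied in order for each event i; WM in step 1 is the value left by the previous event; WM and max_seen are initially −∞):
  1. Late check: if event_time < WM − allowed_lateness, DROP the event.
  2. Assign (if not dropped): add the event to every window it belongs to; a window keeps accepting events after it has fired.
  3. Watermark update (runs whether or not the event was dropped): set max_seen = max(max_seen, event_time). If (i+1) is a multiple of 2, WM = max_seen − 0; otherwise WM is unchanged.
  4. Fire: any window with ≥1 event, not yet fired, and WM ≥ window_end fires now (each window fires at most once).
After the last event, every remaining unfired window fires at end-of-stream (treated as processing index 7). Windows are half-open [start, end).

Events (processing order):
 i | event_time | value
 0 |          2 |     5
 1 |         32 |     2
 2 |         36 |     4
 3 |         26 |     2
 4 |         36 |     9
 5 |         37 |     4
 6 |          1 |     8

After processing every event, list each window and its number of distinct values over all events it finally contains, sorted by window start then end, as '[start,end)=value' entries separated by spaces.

i=0 t=2 v=5: → [0,9); WM=−∞
i=1 t=32 v=2: → [27,36); WM=32; [0,9) fires=1
i=2 t=36 v=4: → [36,45); WM=32
i=3 t=26 v=2: DROP (t<32-3); WM=36; [27,36) fires=1
i=4 t=36 v=9: → [36,45); WM=36
i=5 t=37 v=4: → [36,45); WM=37
i=6 t=1 v=8: DROP (t<37-3); WM=37

[0,9)=1 [27,36)=1 [36,45)=2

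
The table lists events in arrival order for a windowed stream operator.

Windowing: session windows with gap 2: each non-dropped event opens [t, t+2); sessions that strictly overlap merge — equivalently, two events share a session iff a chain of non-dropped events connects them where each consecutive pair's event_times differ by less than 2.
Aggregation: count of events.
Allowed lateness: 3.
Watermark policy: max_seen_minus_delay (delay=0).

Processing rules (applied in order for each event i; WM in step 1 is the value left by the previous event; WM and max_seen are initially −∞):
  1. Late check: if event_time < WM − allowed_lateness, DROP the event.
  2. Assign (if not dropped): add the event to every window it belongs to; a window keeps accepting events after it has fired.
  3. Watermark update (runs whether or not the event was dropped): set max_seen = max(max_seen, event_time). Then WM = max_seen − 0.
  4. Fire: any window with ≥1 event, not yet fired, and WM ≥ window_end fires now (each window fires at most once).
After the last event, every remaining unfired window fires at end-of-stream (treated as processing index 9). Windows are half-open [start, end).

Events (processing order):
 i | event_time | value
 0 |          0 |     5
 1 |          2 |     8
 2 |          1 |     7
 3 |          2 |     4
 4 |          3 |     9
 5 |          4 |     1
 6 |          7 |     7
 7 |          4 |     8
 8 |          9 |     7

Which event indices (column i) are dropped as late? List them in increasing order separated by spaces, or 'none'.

none

i=0 t=0 v=5: → [0,2); WM=0
i=1 t=2 v=8: → [2,4); WM=2
i=2 t=1 v=7: → [0,4); WM=2
i=3 t=2 v=4: → [0,4); WM=2
i=4 t=3 v=9: → [0,5); WM=3
i=5 t=4 v=1: → [0,6); WM=4
i=6 t=7 v=7: → [7,9); WM=7
i=7 t=4 v=8: → [0,6); WM=7
i=8 t=9 v=7: → [9,11); WM=9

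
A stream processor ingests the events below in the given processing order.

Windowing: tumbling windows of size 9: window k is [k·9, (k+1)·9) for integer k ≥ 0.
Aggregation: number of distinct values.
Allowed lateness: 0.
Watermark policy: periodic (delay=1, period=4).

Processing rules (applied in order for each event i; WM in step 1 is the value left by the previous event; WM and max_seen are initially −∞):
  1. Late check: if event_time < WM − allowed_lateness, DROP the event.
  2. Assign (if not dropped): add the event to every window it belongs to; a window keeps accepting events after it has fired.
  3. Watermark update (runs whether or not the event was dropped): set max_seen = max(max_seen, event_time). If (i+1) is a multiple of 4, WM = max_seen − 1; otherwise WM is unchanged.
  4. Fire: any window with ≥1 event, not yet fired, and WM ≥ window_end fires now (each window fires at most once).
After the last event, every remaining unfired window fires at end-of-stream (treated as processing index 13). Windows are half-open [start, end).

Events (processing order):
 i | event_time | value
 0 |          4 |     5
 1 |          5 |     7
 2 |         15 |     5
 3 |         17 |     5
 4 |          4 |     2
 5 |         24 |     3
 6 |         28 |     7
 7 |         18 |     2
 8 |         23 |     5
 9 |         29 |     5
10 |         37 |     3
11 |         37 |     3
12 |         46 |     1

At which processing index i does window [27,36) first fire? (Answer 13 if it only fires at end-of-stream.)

i=0 t=4 v=5: → [0,9); WM=−∞
i=1 t=5 v=7: → [0,9); WM=−∞
i=2 t=15 v=5: → [9,18); WM=−∞
i=3 t=17 v=5: → [9,18); WM=16; [0,9) fires=2
i=4 t=4 v=2: DROP (t<16-0); WM=16
i=5 t=24 v=3: → [18,27); WM=16
i=6 t=28 v=7: → [27,36); WM=16
i=7 t=18 v=2: → [18,27); WM=27; [9,18) fires=1 [18,27) fires=2
i=8 t=23 v=5: DROP (t<27-0); WM=27
i=9 t=29 v=5: → [27,36); WM=27
i=10 t=37 v=3: → [36,45); WM=27
i=11 t=37 v=3: → [36,45); WM=36; [27,36) fires=2
i=12 t=46 v=1: → [45,54); WM=36

11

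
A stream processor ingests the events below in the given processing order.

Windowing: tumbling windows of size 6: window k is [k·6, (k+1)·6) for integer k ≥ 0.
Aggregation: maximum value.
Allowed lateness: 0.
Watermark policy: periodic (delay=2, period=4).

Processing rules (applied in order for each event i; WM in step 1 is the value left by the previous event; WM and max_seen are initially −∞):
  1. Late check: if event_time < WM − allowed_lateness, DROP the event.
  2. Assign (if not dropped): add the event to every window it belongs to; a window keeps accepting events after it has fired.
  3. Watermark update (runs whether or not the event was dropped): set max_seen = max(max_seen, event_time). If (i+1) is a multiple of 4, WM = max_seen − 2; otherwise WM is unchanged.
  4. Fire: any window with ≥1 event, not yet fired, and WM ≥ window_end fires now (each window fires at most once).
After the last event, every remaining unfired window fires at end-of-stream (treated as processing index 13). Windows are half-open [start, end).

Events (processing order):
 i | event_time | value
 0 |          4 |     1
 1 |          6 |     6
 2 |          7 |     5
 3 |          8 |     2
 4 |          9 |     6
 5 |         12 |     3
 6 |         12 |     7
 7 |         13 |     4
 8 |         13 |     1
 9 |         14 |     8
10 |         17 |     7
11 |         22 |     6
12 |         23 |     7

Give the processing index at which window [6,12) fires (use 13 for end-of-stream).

11

i=0 t=4 v=1: → [0,6); WM=−∞
i=1 t=6 v=6: → [6,12); WM=−∞
i=2 t=7 v=5: → [6,12); WM=−∞
i=3 t=8 v=2: → [6,12); WM=6; [0,6) fires=1
i=4 t=9 v=6: → [6,12); WM=6
i=5 t=12 v=3: → [12,18); WM=6
i=6 t=12 v=7: → [12,18); WM=6
i=7 t=13 v=4: → [12,18); WM=11
i=8 t=13 v=1: → [12,18); WM=11
i=9 t=14 v=8: → [12,18); WM=11
i=10 t=17 v=7: → [12,18); WM=11
i=11 t=22 v=6: → [18,24); WM=20; [6,12) fires=6 [12,18) fires=8
i=12 t=23 v=7: → [18,24); WM=20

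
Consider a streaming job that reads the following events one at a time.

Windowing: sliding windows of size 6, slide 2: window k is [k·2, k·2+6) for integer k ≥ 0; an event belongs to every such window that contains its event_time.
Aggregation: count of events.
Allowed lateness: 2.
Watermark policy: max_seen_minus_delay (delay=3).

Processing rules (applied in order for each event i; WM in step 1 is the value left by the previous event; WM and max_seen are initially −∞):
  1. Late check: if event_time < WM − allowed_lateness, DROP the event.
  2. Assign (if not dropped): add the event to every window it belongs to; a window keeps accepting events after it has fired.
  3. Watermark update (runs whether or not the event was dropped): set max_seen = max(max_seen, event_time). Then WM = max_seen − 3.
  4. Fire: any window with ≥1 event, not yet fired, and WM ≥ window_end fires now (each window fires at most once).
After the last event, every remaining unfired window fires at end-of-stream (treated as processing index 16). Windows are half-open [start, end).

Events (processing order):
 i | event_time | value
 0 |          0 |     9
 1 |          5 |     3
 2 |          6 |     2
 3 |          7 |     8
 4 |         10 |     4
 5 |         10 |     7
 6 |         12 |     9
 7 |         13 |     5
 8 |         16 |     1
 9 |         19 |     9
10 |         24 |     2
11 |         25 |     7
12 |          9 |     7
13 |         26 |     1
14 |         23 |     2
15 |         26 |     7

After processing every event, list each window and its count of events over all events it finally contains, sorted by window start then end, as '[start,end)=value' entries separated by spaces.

[0,6)=2 [2,8)=3 [4,10)=3 [6,12)=4 [8,14)=4 [10,16)=4 [12,18)=3 [14,20)=2 [16,22)=2 [18,24)=2 [20,26)=3 [22,28)=5 [24,30)=4 [26,32)=2

i=0 t=0 v=9: → [0,6); WM=-3
i=1 t=5 v=3: → [4,10),[2,8),[0,6); WM=2
i=2 t=6 v=2: → [6,12),[4,10),[2,8); WM=3
i=3 t=7 v=8: → [6,12),[4,10),[2,8); WM=4
i=4 t=10 v=4: → [10,16),[8,14),[6,12); WM=7; [0,6) fires=2
i=5 t=10 v=7: → [10,16),[8,14),[6,12); WM=7
i=6 t=12 v=9: → [12,18),[10,16),[8,14); WM=9; [2,8) fires=3
i=7 t=13 v=5: → [12,18),[10,16),[8,14); WM=10; [4,10) fires=3
i=8 t=16 v=1: → [16,22),[14,20),[12,18); WM=13; [6,12) fires=4
i=9 t=19 v=9: → [18,24),[16,22),[14,20); WM=16; [8,14) fires=4 [10,16) fires=4
i=10 t=24 v=2: → [24,30),[22,28),[20,26); WM=21; [12,18) fires=3 [14,20) fires=2
i=11 t=25 v=7: → [24,30),[22,28),[20,26); WM=22; [16,22) fires=2
i=12 t=9 v=7: DROP (t<22-2); WM=22
i=13 t=26 v=1: → [26,32),[24,30),[22,28); WM=23
i=14 t=23 v=2: → [22,28),[20,26),[18,24); WM=23
i=15 t=26 v=7: → [26,32),[24,30),[22,28); WM=23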